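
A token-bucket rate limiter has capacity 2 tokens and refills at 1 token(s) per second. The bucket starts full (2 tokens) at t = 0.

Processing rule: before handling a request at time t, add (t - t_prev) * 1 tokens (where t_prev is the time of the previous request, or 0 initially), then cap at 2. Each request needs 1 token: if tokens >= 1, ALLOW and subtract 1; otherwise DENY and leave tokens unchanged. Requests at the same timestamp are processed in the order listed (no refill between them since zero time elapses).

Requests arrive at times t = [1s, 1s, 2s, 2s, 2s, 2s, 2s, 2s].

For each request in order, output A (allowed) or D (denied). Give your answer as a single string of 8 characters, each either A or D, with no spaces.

Simulating step by step:
  req#1 t=1s: ALLOW
  req#2 t=1s: ALLOW
  req#3 t=2s: ALLOW
  req#4 t=2s: DENY
  req#5 t=2s: DENY
  req#6 t=2s: DENY
  req#7 t=2s: DENY
  req#8 t=2s: DENY

Answer: AAADDDDD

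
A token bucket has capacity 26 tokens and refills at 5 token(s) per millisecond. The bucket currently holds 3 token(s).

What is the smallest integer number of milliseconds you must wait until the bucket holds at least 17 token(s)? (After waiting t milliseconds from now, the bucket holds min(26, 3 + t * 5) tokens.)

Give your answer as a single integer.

Answer: 3

Derivation:
Need 3 + t * 5 >= 17, so t >= 14/5.
Smallest integer t = ceil(14/5) = 3.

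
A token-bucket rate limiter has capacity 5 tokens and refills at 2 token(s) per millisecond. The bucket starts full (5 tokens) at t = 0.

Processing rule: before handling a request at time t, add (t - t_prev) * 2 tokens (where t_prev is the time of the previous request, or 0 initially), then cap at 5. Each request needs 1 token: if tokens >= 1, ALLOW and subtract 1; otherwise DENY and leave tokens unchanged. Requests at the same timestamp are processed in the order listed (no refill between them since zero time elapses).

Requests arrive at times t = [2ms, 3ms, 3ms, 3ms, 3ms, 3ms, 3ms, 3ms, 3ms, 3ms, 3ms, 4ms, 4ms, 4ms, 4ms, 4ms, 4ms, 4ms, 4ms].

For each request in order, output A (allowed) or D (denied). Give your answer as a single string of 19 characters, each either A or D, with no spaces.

Simulating step by step:
  req#1 t=2ms: ALLOW
  req#2 t=3ms: ALLOW
  req#3 t=3ms: ALLOW
  req#4 t=3ms: ALLOW
  req#5 t=3ms: ALLOW
  req#6 t=3ms: ALLOW
  req#7 t=3ms: DENY
  req#8 t=3ms: DENY
  req#9 t=3ms: DENY
  req#10 t=3ms: DENY
  req#11 t=3ms: DENY
  req#12 t=4ms: ALLOW
  req#13 t=4ms: ALLOW
  req#14 t=4ms: DENY
  req#15 t=4ms: DENY
  req#16 t=4ms: DENY
  req#17 t=4ms: DENY
  req#18 t=4ms: DENY
  req#19 t=4ms: DENY

Answer: AAAAAADDDDDAADDDDDD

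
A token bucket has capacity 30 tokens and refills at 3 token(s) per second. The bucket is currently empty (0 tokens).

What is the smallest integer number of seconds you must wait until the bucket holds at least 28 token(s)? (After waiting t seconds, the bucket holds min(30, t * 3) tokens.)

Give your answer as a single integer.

Answer: 10

Derivation:
Need t * 3 >= 28, so t >= 28/3.
Smallest integer t = ceil(28/3) = 10.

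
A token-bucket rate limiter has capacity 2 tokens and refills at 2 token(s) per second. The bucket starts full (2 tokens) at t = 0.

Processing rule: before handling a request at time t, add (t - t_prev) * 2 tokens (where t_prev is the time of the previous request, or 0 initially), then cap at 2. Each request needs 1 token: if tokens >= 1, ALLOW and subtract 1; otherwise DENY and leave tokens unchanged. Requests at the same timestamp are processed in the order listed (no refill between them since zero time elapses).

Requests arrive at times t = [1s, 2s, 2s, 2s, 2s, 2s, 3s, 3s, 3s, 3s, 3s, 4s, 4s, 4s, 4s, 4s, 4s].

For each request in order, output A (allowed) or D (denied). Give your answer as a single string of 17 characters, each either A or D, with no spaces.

Simulating step by step:
  req#1 t=1s: ALLOW
  req#2 t=2s: ALLOW
  req#3 t=2s: ALLOW
  req#4 t=2s: DENY
  req#5 t=2s: DENY
  req#6 t=2s: DENY
  req#7 t=3s: ALLOW
  req#8 t=3s: ALLOW
  req#9 t=3s: DENY
  req#10 t=3s: DENY
  req#11 t=3s: DENY
  req#12 t=4s: ALLOW
  req#13 t=4s: ALLOW
  req#14 t=4s: DENY
  req#15 t=4s: DENY
  req#16 t=4s: DENY
  req#17 t=4s: DENY

Answer: AAADDDAADDDAADDDD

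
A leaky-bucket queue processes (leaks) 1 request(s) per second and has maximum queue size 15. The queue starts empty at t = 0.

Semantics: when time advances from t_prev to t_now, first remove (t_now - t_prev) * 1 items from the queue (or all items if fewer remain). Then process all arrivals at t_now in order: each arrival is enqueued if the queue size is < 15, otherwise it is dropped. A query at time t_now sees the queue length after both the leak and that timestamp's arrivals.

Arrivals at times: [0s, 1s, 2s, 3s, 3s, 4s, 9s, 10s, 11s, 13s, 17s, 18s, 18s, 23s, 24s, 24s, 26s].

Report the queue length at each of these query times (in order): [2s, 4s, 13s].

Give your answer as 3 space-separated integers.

Answer: 1 2 1

Derivation:
Queue lengths at query times:
  query t=2s: backlog = 1
  query t=4s: backlog = 2
  query t=13s: backlog = 1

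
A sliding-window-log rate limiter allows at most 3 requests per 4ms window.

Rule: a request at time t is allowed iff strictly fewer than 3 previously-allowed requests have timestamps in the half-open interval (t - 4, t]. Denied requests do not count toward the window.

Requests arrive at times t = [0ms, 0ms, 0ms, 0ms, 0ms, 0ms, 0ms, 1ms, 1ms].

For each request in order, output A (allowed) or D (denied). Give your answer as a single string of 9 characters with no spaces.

Answer: AAADDDDDD

Derivation:
Tracking allowed requests in the window:
  req#1 t=0ms: ALLOW
  req#2 t=0ms: ALLOW
  req#3 t=0ms: ALLOW
  req#4 t=0ms: DENY
  req#5 t=0ms: DENY
  req#6 t=0ms: DENY
  req#7 t=0ms: DENY
  req#8 t=1ms: DENY
  req#9 t=1ms: DENY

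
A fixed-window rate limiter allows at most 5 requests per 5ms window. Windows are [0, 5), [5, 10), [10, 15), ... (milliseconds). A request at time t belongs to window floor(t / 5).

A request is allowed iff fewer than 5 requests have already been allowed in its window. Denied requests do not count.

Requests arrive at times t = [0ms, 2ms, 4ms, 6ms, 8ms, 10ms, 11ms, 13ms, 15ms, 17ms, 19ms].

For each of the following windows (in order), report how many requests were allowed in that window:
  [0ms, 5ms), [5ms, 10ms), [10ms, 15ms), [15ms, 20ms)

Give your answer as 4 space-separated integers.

Processing requests:
  req#1 t=0ms (window 0): ALLOW
  req#2 t=2ms (window 0): ALLOW
  req#3 t=4ms (window 0): ALLOW
  req#4 t=6ms (window 1): ALLOW
  req#5 t=8ms (window 1): ALLOW
  req#6 t=10ms (window 2): ALLOW
  req#7 t=11ms (window 2): ALLOW
  req#8 t=13ms (window 2): ALLOW
  req#9 t=15ms (window 3): ALLOW
  req#10 t=17ms (window 3): ALLOW
  req#11 t=19ms (window 3): ALLOW

Allowed counts by window: 3 2 3 3

Answer: 3 2 3 3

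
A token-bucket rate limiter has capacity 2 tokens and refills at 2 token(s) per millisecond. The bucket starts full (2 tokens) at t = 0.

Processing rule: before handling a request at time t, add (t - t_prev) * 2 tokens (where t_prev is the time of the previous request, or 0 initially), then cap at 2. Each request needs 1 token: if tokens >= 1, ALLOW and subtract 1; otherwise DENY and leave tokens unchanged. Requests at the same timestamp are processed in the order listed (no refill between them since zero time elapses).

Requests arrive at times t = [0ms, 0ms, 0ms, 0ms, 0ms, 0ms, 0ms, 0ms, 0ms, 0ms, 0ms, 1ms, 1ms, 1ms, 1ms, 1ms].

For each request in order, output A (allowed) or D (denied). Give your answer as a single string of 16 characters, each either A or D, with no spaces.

Simulating step by step:
  req#1 t=0ms: ALLOW
  req#2 t=0ms: ALLOW
  req#3 t=0ms: DENY
  req#4 t=0ms: DENY
  req#5 t=0ms: DENY
  req#6 t=0ms: DENY
  req#7 t=0ms: DENY
  req#8 t=0ms: DENY
  req#9 t=0ms: DENY
  req#10 t=0ms: DENY
  req#11 t=0ms: DENY
  req#12 t=1ms: ALLOW
  req#13 t=1ms: ALLOW
  req#14 t=1ms: DENY
  req#15 t=1ms: DENY
  req#16 t=1ms: DENY

Answer: AADDDDDDDDDAADDD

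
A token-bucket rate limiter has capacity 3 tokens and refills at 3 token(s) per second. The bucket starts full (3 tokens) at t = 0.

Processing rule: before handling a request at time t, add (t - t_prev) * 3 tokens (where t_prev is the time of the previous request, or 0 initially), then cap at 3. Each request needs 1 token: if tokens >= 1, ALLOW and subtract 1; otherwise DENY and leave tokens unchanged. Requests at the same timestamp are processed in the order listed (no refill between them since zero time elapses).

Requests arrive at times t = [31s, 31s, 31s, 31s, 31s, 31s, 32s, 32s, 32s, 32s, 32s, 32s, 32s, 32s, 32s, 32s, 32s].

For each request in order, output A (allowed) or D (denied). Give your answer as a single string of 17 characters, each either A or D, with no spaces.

Answer: AAADDDAAADDDDDDDD

Derivation:
Simulating step by step:
  req#1 t=31s: ALLOW
  req#2 t=31s: ALLOW
  req#3 t=31s: ALLOW
  req#4 t=31s: DENY
  req#5 t=31s: DENY
  req#6 t=31s: DENY
  req#7 t=32s: ALLOW
  req#8 t=32s: ALLOW
  req#9 t=32s: ALLOW
  req#10 t=32s: DENY
  req#11 t=32s: DENY
  req#12 t=32s: DENY
  req#13 t=32s: DENY
  req#14 t=32s: DENY
  req#15 t=32s: DENY
  req#16 t=32s: DENY
  req#17 t=32s: DENY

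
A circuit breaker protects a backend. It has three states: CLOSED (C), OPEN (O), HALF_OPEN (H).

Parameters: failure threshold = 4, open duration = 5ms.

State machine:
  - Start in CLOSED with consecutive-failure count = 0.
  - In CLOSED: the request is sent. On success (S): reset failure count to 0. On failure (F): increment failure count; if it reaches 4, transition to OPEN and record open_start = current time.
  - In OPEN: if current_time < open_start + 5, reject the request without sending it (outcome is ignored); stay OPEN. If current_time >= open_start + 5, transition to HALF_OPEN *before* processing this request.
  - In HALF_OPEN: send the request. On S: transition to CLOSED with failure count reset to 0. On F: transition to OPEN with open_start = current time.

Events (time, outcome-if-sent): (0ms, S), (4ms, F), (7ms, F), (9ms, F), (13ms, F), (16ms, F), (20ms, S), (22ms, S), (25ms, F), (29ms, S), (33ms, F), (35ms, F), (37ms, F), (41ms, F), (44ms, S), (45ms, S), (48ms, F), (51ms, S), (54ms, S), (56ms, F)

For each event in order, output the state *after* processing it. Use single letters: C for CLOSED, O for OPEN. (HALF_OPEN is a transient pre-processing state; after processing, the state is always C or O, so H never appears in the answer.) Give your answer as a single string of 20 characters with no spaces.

State after each event:
  event#1 t=0ms outcome=S: state=CLOSED
  event#2 t=4ms outcome=F: state=CLOSED
  event#3 t=7ms outcome=F: state=CLOSED
  event#4 t=9ms outcome=F: state=CLOSED
  event#5 t=13ms outcome=F: state=OPEN
  event#6 t=16ms outcome=F: state=OPEN
  event#7 t=20ms outcome=S: state=CLOSED
  event#8 t=22ms outcome=S: state=CLOSED
  event#9 t=25ms outcome=F: state=CLOSED
  event#10 t=29ms outcome=S: state=CLOSED
  event#11 t=33ms outcome=F: state=CLOSED
  event#12 t=35ms outcome=F: state=CLOSED
  event#13 t=37ms outcome=F: state=CLOSED
  event#14 t=41ms outcome=F: state=OPEN
  event#15 t=44ms outcome=S: state=OPEN
  event#16 t=45ms outcome=S: state=OPEN
  event#17 t=48ms outcome=F: state=OPEN
  event#18 t=51ms outcome=S: state=OPEN
  event#19 t=54ms outcome=S: state=CLOSED
  event#20 t=56ms outcome=F: state=CLOSED

Answer: CCCCOOCCCCCCCOOOOOCC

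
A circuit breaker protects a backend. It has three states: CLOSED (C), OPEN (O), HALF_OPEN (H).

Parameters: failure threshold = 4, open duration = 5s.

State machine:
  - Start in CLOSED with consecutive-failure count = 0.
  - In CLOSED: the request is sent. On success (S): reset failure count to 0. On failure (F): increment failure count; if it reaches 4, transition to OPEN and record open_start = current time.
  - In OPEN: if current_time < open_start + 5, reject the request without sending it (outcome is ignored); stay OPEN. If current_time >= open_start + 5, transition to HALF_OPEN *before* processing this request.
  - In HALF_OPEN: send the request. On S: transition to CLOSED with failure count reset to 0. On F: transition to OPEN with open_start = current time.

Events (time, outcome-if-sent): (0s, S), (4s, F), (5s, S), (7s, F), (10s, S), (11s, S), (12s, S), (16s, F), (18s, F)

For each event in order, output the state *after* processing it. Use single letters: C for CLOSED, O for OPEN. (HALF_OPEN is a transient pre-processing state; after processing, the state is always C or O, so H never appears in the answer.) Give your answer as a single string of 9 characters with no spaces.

State after each event:
  event#1 t=0s outcome=S: state=CLOSED
  event#2 t=4s outcome=F: state=CLOSED
  event#3 t=5s outcome=S: state=CLOSED
  event#4 t=7s outcome=F: state=CLOSED
  event#5 t=10s outcome=S: state=CLOSED
  event#6 t=11s outcome=S: state=CLOSED
  event#7 t=12s outcome=S: state=CLOSED
  event#8 t=16s outcome=F: state=CLOSED
  event#9 t=18s outcome=F: state=CLOSED

Answer: CCCCCCCCC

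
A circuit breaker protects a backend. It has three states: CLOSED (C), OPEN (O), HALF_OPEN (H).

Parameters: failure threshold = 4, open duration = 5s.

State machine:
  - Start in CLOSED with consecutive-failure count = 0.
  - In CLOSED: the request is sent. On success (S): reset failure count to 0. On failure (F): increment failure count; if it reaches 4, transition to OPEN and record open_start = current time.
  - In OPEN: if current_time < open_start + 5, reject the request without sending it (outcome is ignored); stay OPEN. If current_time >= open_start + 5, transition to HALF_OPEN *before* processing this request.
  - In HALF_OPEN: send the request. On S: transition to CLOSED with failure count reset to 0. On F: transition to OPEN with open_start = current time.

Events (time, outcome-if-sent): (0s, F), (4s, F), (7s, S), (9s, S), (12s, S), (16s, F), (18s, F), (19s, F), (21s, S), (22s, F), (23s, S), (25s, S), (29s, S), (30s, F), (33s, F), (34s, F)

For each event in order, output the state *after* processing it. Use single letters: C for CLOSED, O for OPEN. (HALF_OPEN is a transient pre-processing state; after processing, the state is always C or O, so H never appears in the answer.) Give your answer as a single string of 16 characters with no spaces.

State after each event:
  event#1 t=0s outcome=F: state=CLOSED
  event#2 t=4s outcome=F: state=CLOSED
  event#3 t=7s outcome=S: state=CLOSED
  event#4 t=9s outcome=S: state=CLOSED
  event#5 t=12s outcome=S: state=CLOSED
  event#6 t=16s outcome=F: state=CLOSED
  event#7 t=18s outcome=F: state=CLOSED
  event#8 t=19s outcome=F: state=CLOSED
  event#9 t=21s outcome=S: state=CLOSED
  event#10 t=22s outcome=F: state=CLOSED
  event#11 t=23s outcome=S: state=CLOSED
  event#12 t=25s outcome=S: state=CLOSED
  event#13 t=29s outcome=S: state=CLOSED
  event#14 t=30s outcome=F: state=CLOSED
  event#15 t=33s outcome=F: state=CLOSED
  event#16 t=34s outcome=F: state=CLOSED

Answer: CCCCCCCCCCCCCCCC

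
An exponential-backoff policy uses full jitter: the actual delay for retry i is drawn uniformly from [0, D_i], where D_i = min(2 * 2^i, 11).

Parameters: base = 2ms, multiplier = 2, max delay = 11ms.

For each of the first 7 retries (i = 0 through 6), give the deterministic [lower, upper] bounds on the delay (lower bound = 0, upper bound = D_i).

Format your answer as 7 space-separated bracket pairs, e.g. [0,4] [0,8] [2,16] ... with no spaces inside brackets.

Computing bounds per retry:
  i=0: D_i=min(2*2^0,11)=2, bounds=[0,2]
  i=1: D_i=min(2*2^1,11)=4, bounds=[0,4]
  i=2: D_i=min(2*2^2,11)=8, bounds=[0,8]
  i=3: D_i=min(2*2^3,11)=11, bounds=[0,11]
  i=4: D_i=min(2*2^4,11)=11, bounds=[0,11]
  i=5: D_i=min(2*2^5,11)=11, bounds=[0,11]
  i=6: D_i=min(2*2^6,11)=11, bounds=[0,11]

Answer: [0,2] [0,4] [0,8] [0,11] [0,11] [0,11] [0,11]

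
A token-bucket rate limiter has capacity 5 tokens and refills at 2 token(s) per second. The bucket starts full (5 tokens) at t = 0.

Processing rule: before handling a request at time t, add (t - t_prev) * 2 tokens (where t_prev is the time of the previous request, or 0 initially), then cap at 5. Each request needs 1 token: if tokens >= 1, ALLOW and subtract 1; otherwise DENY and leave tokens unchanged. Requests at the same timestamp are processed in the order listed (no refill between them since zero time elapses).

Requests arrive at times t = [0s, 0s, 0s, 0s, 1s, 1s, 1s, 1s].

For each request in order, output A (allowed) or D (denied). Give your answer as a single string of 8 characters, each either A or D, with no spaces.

Answer: AAAAAAAD

Derivation:
Simulating step by step:
  req#1 t=0s: ALLOW
  req#2 t=0s: ALLOW
  req#3 t=0s: ALLOW
  req#4 t=0s: ALLOW
  req#5 t=1s: ALLOW
  req#6 t=1s: ALLOW
  req#7 t=1s: ALLOW
  req#8 t=1s: DENY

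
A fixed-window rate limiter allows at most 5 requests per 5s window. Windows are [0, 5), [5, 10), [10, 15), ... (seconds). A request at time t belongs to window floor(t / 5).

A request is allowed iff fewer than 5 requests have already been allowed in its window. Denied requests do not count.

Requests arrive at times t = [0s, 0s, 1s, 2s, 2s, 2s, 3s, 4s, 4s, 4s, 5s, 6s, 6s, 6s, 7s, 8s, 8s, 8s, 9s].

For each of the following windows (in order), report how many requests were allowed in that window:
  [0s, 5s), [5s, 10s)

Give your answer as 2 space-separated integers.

Processing requests:
  req#1 t=0s (window 0): ALLOW
  req#2 t=0s (window 0): ALLOW
  req#3 t=1s (window 0): ALLOW
  req#4 t=2s (window 0): ALLOW
  req#5 t=2s (window 0): ALLOW
  req#6 t=2s (window 0): DENY
  req#7 t=3s (window 0): DENY
  req#8 t=4s (window 0): DENY
  req#9 t=4s (window 0): DENY
  req#10 t=4s (window 0): DENY
  req#11 t=5s (window 1): ALLOW
  req#12 t=6s (window 1): ALLOW
  req#13 t=6s (window 1): ALLOW
  req#14 t=6s (window 1): ALLOW
  req#15 t=7s (window 1): ALLOW
  req#16 t=8s (window 1): DENY
  req#17 t=8s (window 1): DENY
  req#18 t=8s (window 1): DENY
  req#19 t=9s (window 1): DENY

Allowed counts by window: 5 5

Answer: 5 5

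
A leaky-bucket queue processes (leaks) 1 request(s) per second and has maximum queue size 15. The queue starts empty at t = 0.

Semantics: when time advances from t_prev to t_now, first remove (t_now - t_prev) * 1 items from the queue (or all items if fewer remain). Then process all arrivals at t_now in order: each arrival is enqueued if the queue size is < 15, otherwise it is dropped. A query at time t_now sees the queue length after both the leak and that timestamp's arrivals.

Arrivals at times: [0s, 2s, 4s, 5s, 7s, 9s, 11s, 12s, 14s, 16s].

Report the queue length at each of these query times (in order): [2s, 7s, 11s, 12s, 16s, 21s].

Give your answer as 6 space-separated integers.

Queue lengths at query times:
  query t=2s: backlog = 1
  query t=7s: backlog = 1
  query t=11s: backlog = 1
  query t=12s: backlog = 1
  query t=16s: backlog = 1
  query t=21s: backlog = 0

Answer: 1 1 1 1 1 0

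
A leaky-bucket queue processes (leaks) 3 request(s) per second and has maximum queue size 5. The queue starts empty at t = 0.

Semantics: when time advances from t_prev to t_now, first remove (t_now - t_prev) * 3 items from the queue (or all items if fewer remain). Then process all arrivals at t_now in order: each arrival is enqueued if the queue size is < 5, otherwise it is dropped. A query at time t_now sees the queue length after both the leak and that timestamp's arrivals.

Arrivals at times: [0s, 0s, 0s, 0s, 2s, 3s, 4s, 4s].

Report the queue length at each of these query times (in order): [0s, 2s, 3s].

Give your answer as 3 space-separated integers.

Queue lengths at query times:
  query t=0s: backlog = 4
  query t=2s: backlog = 1
  query t=3s: backlog = 1

Answer: 4 1 1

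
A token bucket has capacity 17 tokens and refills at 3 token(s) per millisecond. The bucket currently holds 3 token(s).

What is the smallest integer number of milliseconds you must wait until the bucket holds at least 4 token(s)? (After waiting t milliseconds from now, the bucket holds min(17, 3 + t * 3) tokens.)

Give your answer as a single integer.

Need 3 + t * 3 >= 4, so t >= 1/3.
Smallest integer t = ceil(1/3) = 1.

Answer: 1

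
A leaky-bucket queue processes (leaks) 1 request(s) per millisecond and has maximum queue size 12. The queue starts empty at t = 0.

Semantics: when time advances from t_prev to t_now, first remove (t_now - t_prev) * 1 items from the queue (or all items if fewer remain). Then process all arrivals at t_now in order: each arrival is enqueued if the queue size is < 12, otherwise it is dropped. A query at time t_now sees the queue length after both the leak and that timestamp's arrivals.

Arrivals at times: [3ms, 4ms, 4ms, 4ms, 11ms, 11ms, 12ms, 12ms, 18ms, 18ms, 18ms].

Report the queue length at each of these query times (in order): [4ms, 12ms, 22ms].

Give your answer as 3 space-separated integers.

Answer: 3 3 0

Derivation:
Queue lengths at query times:
  query t=4ms: backlog = 3
  query t=12ms: backlog = 3
  query t=22ms: backlog = 0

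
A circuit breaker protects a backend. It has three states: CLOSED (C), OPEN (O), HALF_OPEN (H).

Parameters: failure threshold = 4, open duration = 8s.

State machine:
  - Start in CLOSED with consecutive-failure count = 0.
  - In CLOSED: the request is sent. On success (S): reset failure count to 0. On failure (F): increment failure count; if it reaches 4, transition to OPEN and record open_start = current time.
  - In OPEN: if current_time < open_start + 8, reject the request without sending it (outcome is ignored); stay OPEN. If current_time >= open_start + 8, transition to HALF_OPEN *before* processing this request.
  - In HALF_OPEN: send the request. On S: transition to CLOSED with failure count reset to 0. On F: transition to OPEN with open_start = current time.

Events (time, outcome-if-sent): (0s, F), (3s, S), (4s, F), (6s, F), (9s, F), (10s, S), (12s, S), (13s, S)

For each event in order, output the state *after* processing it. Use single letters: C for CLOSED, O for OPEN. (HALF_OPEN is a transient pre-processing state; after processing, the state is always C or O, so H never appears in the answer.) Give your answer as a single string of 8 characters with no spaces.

State after each event:
  event#1 t=0s outcome=F: state=CLOSED
  event#2 t=3s outcome=S: state=CLOSED
  event#3 t=4s outcome=F: state=CLOSED
  event#4 t=6s outcome=F: state=CLOSED
  event#5 t=9s outcome=F: state=CLOSED
  event#6 t=10s outcome=S: state=CLOSED
  event#7 t=12s outcome=S: state=CLOSED
  event#8 t=13s outcome=S: state=CLOSED

Answer: CCCCCCCC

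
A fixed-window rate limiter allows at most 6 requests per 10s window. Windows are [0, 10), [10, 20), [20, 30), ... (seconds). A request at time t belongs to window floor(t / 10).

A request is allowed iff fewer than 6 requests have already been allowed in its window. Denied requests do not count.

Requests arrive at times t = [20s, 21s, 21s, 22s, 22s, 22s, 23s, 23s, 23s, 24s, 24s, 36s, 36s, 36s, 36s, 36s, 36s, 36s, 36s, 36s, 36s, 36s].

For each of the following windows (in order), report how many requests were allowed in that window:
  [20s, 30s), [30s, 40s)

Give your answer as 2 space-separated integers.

Processing requests:
  req#1 t=20s (window 2): ALLOW
  req#2 t=21s (window 2): ALLOW
  req#3 t=21s (window 2): ALLOW
  req#4 t=22s (window 2): ALLOW
  req#5 t=22s (window 2): ALLOW
  req#6 t=22s (window 2): ALLOW
  req#7 t=23s (window 2): DENY
  req#8 t=23s (window 2): DENY
  req#9 t=23s (window 2): DENY
  req#10 t=24s (window 2): DENY
  req#11 t=24s (window 2): DENY
  req#12 t=36s (window 3): ALLOW
  req#13 t=36s (window 3): ALLOW
  req#14 t=36s (window 3): ALLOW
  req#15 t=36s (window 3): ALLOW
  req#16 t=36s (window 3): ALLOW
  req#17 t=36s (window 3): ALLOW
  req#18 t=36s (window 3): DENY
  req#19 t=36s (window 3): DENY
  req#20 t=36s (window 3): DENY
  req#21 t=36s (window 3): DENY
  req#22 t=36s (window 3): DENY

Allowed counts by window: 6 6

Answer: 6 6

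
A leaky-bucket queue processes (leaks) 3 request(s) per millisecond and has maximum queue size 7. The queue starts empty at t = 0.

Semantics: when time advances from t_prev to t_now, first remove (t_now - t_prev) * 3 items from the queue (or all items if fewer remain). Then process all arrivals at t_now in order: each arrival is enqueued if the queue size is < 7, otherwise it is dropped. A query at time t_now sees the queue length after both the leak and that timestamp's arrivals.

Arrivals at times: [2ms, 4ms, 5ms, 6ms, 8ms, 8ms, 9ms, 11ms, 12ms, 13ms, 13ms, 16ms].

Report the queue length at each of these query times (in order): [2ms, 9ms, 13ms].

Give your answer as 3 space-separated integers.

Queue lengths at query times:
  query t=2ms: backlog = 1
  query t=9ms: backlog = 1
  query t=13ms: backlog = 2

Answer: 1 1 2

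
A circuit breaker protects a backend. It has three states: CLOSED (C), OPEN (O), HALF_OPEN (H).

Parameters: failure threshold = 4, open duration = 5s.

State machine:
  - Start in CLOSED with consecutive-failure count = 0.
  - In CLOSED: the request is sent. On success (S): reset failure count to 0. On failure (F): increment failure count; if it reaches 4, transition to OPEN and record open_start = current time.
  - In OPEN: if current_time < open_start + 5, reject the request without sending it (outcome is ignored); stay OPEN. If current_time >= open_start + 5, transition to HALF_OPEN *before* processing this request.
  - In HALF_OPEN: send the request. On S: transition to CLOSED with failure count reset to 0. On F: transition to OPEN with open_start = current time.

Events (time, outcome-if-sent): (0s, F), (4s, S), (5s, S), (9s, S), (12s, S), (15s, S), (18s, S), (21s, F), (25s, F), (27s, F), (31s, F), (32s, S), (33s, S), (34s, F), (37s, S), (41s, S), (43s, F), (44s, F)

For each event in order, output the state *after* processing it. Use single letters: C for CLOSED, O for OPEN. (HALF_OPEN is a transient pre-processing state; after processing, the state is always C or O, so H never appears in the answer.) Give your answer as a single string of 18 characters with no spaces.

State after each event:
  event#1 t=0s outcome=F: state=CLOSED
  event#2 t=4s outcome=S: state=CLOSED
  event#3 t=5s outcome=S: state=CLOSED
  event#4 t=9s outcome=S: state=CLOSED
  event#5 t=12s outcome=S: state=CLOSED
  event#6 t=15s outcome=S: state=CLOSED
  event#7 t=18s outcome=S: state=CLOSED
  event#8 t=21s outcome=F: state=CLOSED
  event#9 t=25s outcome=F: state=CLOSED
  event#10 t=27s outcome=F: state=CLOSED
  event#11 t=31s outcome=F: state=OPEN
  event#12 t=32s outcome=S: state=OPEN
  event#13 t=33s outcome=S: state=OPEN
  event#14 t=34s outcome=F: state=OPEN
  event#15 t=37s outcome=S: state=CLOSED
  event#16 t=41s outcome=S: state=CLOSED
  event#17 t=43s outcome=F: state=CLOSED
  event#18 t=44s outcome=F: state=CLOSED

Answer: CCCCCCCCCCOOOOCCCC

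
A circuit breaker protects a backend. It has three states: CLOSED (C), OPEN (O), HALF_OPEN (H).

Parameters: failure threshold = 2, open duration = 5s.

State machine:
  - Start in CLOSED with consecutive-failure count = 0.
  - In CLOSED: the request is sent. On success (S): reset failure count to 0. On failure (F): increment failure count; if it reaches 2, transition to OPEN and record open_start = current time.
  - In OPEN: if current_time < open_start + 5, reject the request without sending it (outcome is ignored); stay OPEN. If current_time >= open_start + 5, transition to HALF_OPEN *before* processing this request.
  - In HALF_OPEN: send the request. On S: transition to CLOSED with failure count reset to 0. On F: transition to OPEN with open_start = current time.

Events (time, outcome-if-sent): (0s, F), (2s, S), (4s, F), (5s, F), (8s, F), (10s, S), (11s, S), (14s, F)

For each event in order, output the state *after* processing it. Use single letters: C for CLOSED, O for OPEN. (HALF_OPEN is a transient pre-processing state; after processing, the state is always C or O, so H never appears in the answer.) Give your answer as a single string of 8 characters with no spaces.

State after each event:
  event#1 t=0s outcome=F: state=CLOSED
  event#2 t=2s outcome=S: state=CLOSED
  event#3 t=4s outcome=F: state=CLOSED
  event#4 t=5s outcome=F: state=OPEN
  event#5 t=8s outcome=F: state=OPEN
  event#6 t=10s outcome=S: state=CLOSED
  event#7 t=11s outcome=S: state=CLOSED
  event#8 t=14s outcome=F: state=CLOSED

Answer: CCCOOCCC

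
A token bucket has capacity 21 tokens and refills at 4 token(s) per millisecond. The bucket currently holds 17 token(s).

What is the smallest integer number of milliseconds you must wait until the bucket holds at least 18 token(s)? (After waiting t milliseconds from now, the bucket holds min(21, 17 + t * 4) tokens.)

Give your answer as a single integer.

Answer: 1

Derivation:
Need 17 + t * 4 >= 18, so t >= 1/4.
Smallest integer t = ceil(1/4) = 1.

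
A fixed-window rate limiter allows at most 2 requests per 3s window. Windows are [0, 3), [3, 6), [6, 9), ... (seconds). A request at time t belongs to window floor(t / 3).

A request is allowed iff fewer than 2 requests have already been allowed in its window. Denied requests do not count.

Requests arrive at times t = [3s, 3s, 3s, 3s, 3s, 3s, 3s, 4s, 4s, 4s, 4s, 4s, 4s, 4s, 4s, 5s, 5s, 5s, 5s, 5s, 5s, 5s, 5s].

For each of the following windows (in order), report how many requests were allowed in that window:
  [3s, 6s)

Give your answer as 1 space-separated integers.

Processing requests:
  req#1 t=3s (window 1): ALLOW
  req#2 t=3s (window 1): ALLOW
  req#3 t=3s (window 1): DENY
  req#4 t=3s (window 1): DENY
  req#5 t=3s (window 1): DENY
  req#6 t=3s (window 1): DENY
  req#7 t=3s (window 1): DENY
  req#8 t=4s (window 1): DENY
  req#9 t=4s (window 1): DENY
  req#10 t=4s (window 1): DENY
  req#11 t=4s (window 1): DENY
  req#12 t=4s (window 1): DENY
  req#13 t=4s (window 1): DENY
  req#14 t=4s (window 1): DENY
  req#15 t=4s (window 1): DENY
  req#16 t=5s (window 1): DENY
  req#17 t=5s (window 1): DENY
  req#18 t=5s (window 1): DENY
  req#19 t=5s (window 1): DENY
  req#20 t=5s (window 1): DENY
  req#21 t=5s (window 1): DENY
  req#22 t=5s (window 1): DENY
  req#23 t=5s (window 1): DENY

Allowed counts by window: 2

Answer: 2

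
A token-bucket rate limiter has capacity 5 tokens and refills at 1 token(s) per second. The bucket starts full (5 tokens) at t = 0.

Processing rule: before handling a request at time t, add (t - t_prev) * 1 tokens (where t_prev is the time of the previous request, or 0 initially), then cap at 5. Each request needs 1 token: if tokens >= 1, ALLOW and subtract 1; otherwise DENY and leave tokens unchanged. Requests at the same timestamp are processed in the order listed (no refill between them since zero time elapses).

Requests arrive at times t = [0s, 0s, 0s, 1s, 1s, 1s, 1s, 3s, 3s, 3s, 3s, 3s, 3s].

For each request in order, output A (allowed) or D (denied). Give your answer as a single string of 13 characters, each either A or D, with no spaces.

Answer: AAAAAADAADDDD

Derivation:
Simulating step by step:
  req#1 t=0s: ALLOW
  req#2 t=0s: ALLOW
  req#3 t=0s: ALLOW
  req#4 t=1s: ALLOW
  req#5 t=1s: ALLOW
  req#6 t=1s: ALLOW
  req#7 t=1s: DENY
  req#8 t=3s: ALLOW
  req#9 t=3s: ALLOW
  req#10 t=3s: DENY
  req#11 t=3s: DENY
  req#12 t=3s: DENY
  req#13 t=3s: DENY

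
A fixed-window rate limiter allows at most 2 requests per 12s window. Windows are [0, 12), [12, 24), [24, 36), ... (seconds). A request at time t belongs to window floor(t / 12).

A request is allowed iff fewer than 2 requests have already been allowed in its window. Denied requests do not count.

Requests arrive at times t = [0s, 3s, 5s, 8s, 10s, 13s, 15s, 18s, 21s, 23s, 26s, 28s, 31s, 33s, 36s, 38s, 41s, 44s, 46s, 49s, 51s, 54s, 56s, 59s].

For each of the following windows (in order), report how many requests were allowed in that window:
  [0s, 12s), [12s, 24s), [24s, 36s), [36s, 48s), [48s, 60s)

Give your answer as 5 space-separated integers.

Processing requests:
  req#1 t=0s (window 0): ALLOW
  req#2 t=3s (window 0): ALLOW
  req#3 t=5s (window 0): DENY
  req#4 t=8s (window 0): DENY
  req#5 t=10s (window 0): DENY
  req#6 t=13s (window 1): ALLOW
  req#7 t=15s (window 1): ALLOW
  req#8 t=18s (window 1): DENY
  req#9 t=21s (window 1): DENY
  req#10 t=23s (window 1): DENY
  req#11 t=26s (window 2): ALLOW
  req#12 t=28s (window 2): ALLOW
  req#13 t=31s (window 2): DENY
  req#14 t=33s (window 2): DENY
  req#15 t=36s (window 3): ALLOW
  req#16 t=38s (window 3): ALLOW
  req#17 t=41s (window 3): DENY
  req#18 t=44s (window 3): DENY
  req#19 t=46s (window 3): DENY
  req#20 t=49s (window 4): ALLOW
  req#21 t=51s (window 4): ALLOW
  req#22 t=54s (window 4): DENY
  req#23 t=56s (window 4): DENY
  req#24 t=59s (window 4): DENY

Allowed counts by window: 2 2 2 2 2

Answer: 2 2 2 2 2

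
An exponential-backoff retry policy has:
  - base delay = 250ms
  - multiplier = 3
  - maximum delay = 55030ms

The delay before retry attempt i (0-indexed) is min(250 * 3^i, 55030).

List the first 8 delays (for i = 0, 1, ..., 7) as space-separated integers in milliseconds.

Answer: 250 750 2250 6750 20250 55030 55030 55030

Derivation:
Computing each delay:
  i=0: min(250*3^0, 55030) = 250
  i=1: min(250*3^1, 55030) = 750
  i=2: min(250*3^2, 55030) = 2250
  i=3: min(250*3^3, 55030) = 6750
  i=4: min(250*3^4, 55030) = 20250
  i=5: min(250*3^5, 55030) = 55030
  i=6: min(250*3^6, 55030) = 55030
  i=7: min(250*3^7, 55030) = 55030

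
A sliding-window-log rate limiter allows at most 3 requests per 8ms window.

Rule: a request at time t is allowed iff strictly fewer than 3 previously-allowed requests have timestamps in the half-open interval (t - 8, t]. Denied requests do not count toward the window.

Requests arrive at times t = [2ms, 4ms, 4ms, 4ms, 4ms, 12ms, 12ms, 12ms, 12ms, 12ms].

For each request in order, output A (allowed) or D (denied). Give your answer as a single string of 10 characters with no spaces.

Answer: AAADDAAADD

Derivation:
Tracking allowed requests in the window:
  req#1 t=2ms: ALLOW
  req#2 t=4ms: ALLOW
  req#3 t=4ms: ALLOW
  req#4 t=4ms: DENY
  req#5 t=4ms: DENY
  req#6 t=12ms: ALLOW
  req#7 t=12ms: ALLOW
  req#8 t=12ms: ALLOW
  req#9 t=12ms: DENY
  req#10 t=12ms: DENY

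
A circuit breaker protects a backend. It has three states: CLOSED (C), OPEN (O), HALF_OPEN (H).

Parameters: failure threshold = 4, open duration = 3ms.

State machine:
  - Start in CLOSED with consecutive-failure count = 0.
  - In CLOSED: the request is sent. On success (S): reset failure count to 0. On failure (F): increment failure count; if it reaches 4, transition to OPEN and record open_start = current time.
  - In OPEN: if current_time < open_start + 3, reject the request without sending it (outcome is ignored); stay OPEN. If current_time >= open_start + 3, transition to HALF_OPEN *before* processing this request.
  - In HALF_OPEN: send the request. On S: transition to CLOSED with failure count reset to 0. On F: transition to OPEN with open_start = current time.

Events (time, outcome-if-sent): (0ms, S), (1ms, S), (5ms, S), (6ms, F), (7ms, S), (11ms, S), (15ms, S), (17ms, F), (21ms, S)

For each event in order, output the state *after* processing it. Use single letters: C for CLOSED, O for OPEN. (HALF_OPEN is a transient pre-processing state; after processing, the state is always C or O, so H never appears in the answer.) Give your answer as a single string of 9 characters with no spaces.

State after each event:
  event#1 t=0ms outcome=S: state=CLOSED
  event#2 t=1ms outcome=S: state=CLOSED
  event#3 t=5ms outcome=S: state=CLOSED
  event#4 t=6ms outcome=F: state=CLOSED
  event#5 t=7ms outcome=S: state=CLOSED
  event#6 t=11ms outcome=S: state=CLOSED
  event#7 t=15ms outcome=S: state=CLOSED
  event#8 t=17ms outcome=F: state=CLOSED
  event#9 t=21ms outcome=S: state=CLOSED

Answer: CCCCCCCCC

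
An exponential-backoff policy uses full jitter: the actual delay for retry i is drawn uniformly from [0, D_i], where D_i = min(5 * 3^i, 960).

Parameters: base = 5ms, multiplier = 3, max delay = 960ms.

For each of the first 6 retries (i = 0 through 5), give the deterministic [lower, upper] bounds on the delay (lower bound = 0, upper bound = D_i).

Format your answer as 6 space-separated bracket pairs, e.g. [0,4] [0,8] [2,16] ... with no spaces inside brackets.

Computing bounds per retry:
  i=0: D_i=min(5*3^0,960)=5, bounds=[0,5]
  i=1: D_i=min(5*3^1,960)=15, bounds=[0,15]
  i=2: D_i=min(5*3^2,960)=45, bounds=[0,45]
  i=3: D_i=min(5*3^3,960)=135, bounds=[0,135]
  i=4: D_i=min(5*3^4,960)=405, bounds=[0,405]
  i=5: D_i=min(5*3^5,960)=960, bounds=[0,960]

Answer: [0,5] [0,15] [0,45] [0,135] [0,405] [0,960]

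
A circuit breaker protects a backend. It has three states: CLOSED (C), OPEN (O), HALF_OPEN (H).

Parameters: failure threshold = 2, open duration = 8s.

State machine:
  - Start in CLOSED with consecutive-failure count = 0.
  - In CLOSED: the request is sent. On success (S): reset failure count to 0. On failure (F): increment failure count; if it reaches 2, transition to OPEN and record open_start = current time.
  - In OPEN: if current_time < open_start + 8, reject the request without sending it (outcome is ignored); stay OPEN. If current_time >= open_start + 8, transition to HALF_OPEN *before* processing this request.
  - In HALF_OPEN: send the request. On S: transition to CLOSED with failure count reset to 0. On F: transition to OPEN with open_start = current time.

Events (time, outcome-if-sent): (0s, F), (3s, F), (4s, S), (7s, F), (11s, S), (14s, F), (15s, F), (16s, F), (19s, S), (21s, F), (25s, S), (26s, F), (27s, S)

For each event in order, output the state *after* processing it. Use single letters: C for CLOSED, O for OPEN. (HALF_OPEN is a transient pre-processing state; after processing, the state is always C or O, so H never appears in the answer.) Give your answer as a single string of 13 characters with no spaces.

State after each event:
  event#1 t=0s outcome=F: state=CLOSED
  event#2 t=3s outcome=F: state=OPEN
  event#3 t=4s outcome=S: state=OPEN
  event#4 t=7s outcome=F: state=OPEN
  event#5 t=11s outcome=S: state=CLOSED
  event#6 t=14s outcome=F: state=CLOSED
  event#7 t=15s outcome=F: state=OPEN
  event#8 t=16s outcome=F: state=OPEN
  event#9 t=19s outcome=S: state=OPEN
  event#10 t=21s outcome=F: state=OPEN
  event#11 t=25s outcome=S: state=CLOSED
  event#12 t=26s outcome=F: state=CLOSED
  event#13 t=27s outcome=S: state=CLOSED

Answer: COOOCCOOOOCCC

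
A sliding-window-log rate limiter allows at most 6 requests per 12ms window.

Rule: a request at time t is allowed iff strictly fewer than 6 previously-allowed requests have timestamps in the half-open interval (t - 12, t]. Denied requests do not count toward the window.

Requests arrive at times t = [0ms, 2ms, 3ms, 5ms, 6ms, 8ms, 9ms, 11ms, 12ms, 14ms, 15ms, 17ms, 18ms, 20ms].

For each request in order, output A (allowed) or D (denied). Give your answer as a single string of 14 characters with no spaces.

Tracking allowed requests in the window:
  req#1 t=0ms: ALLOW
  req#2 t=2ms: ALLOW
  req#3 t=3ms: ALLOW
  req#4 t=5ms: ALLOW
  req#5 t=6ms: ALLOW
  req#6 t=8ms: ALLOW
  req#7 t=9ms: DENY
  req#8 t=11ms: DENY
  req#9 t=12ms: ALLOW
  req#10 t=14ms: ALLOW
  req#11 t=15ms: ALLOW
  req#12 t=17ms: ALLOW
  req#13 t=18ms: ALLOW
  req#14 t=20ms: ALLOW

Answer: AAAAAADDAAAAAA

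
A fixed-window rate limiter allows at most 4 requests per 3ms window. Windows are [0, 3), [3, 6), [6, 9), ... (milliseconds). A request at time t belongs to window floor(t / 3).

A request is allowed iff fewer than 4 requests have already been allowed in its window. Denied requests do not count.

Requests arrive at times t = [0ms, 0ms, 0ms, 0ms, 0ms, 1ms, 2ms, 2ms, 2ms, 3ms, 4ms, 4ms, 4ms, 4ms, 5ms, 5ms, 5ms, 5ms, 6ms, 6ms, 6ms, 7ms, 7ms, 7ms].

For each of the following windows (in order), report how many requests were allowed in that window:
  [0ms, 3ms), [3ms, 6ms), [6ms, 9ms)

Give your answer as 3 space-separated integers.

Processing requests:
  req#1 t=0ms (window 0): ALLOW
  req#2 t=0ms (window 0): ALLOW
  req#3 t=0ms (window 0): ALLOW
  req#4 t=0ms (window 0): ALLOW
  req#5 t=0ms (window 0): DENY
  req#6 t=1ms (window 0): DENY
  req#7 t=2ms (window 0): DENY
  req#8 t=2ms (window 0): DENY
  req#9 t=2ms (window 0): DENY
  req#10 t=3ms (window 1): ALLOW
  req#11 t=4ms (window 1): ALLOW
  req#12 t=4ms (window 1): ALLOW
  req#13 t=4ms (window 1): ALLOW
  req#14 t=4ms (window 1): DENY
  req#15 t=5ms (window 1): DENY
  req#16 t=5ms (window 1): DENY
  req#17 t=5ms (window 1): DENY
  req#18 t=5ms (window 1): DENY
  req#19 t=6ms (window 2): ALLOW
  req#20 t=6ms (window 2): ALLOW
  req#21 t=6ms (window 2): ALLOW
  req#22 t=7ms (window 2): ALLOW
  req#23 t=7ms (window 2): DENY
  req#24 t=7ms (window 2): DENY

Allowed counts by window: 4 4 4

Answer: 4 4 4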